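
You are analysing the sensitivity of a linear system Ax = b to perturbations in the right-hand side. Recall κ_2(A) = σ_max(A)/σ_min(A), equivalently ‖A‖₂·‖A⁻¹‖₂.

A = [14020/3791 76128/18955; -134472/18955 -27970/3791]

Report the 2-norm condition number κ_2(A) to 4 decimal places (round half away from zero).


111.5000

M = AᵀA = [79573456/1243225 3341520/49729; 3341520/49729 87728356/1243225]. tr(M)=167301812/1243225, det(M)=45265984/31080625
eigenvalues of AᵀA: λ = (tr ± √(tr²−4·det))/2 = 3364/25, 13456/1243225
σ_max=√(3364/25)=(58/5), σ_min=√(13456/1243225)=(116/1115) → κ = 111.5000


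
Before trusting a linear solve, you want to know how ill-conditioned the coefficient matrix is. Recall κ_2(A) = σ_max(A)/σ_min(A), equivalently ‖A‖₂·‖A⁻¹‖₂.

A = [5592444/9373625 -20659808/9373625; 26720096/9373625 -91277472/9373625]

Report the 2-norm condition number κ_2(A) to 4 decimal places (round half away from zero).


228.6250

AᵀA = [443330731792/52269390625 -1519620246144/52269390625; -1519620246144/52269390625 5210234718208/52269390625]; tr = 1809140944/16726205, det = 467943424/2090775625
λ_max, λ_min = (1809140944/16726205 ± √81818512347319697664/6994148342550625)/2 = 2704/25, 173056/83631025
so κ_2 = √((2704/25) / (173056/83631025)) = 228.6250


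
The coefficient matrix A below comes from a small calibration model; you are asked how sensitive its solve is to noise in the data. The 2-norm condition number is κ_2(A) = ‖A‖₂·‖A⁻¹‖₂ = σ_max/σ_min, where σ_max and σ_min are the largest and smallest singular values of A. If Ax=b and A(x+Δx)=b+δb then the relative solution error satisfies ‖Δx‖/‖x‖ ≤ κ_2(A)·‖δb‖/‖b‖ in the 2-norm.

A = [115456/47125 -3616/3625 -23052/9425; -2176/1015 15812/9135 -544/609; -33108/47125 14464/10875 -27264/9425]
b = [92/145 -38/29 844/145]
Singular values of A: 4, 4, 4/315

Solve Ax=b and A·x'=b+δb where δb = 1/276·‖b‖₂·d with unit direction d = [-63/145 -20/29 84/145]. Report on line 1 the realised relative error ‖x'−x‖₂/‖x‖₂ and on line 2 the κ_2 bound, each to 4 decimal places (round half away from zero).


largest singular value 4, smallest 4/315
κ = σ_max/σ_min = 4/(4/315) = 315.0000
worst-case relative error ≤ 315.0000 × 1/276 = 1.1413
solve Ax = b  →  x = [174.4769 252.3000 71.6154]
2-norm of b is 6.0000; of x, 315.0020
re-solving with b+δb shifts x by Δx of norm 1.7120
dividing the unrounded norms, ‖Δx‖/‖x‖ = 0.0054
so the bound overstates the realised error by a factor of ≈ 210.0013 (computed from the unrounded values)

0.0054
1.1413


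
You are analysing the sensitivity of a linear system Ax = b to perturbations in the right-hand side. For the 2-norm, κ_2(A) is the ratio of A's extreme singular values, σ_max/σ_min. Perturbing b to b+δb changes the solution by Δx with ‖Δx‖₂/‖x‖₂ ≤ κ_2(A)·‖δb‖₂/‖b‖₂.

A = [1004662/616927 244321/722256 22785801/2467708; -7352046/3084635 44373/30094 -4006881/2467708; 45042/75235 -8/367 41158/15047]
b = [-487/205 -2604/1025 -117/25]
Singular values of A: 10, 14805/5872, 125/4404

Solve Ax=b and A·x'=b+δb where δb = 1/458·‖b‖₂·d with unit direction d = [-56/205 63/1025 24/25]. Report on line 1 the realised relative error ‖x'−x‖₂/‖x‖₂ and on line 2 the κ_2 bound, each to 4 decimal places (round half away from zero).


0.0032
0.7693

largest singular value 10, smallest 125/4404
κ_2(A) = 10 / (125/4404) = 352.3200
κ_2(A)·‖δb‖/‖b‖ = 0.7693
solve Ax = b  →  x = [83.3573 112.0285 -19.0629]
2-norm of b is 5.8310; of x, 140.9333
Δx = A⁻¹·δb where δb = 1/458·5.8310·d; ‖Δx‖ = 0.4486
dividing the unrounded norms, ‖Δx‖/‖x‖ = 0.0032
so the bound overstates the realised error by a factor of ≈ 241.6987 (computed from the unrounded values)


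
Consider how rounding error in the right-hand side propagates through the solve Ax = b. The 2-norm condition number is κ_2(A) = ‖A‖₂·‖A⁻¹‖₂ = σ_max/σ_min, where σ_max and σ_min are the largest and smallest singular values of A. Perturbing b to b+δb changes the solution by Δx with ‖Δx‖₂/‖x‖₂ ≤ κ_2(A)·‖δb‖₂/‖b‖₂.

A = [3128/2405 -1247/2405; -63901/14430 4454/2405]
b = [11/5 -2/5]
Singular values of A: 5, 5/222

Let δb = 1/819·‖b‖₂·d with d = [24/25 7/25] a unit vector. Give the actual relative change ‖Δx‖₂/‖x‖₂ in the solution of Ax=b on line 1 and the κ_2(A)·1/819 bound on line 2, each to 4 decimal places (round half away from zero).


from the listed singular values, σ₁ = 5, σ_n = 5/222
κ = σ_max/σ_min = 5/(5/222) = 222.0000
perturbation bound = 222.0000·1/819 = 0.2711
solve Ax = b  →  x = [34.3385 81.8923]
‖b‖₂ = 2.2361 and ‖x‖₂ = 88.8002
Δx = A⁻¹·δb where δb = 1/819·2.2361·d; ‖Δx‖ = 0.1212
relative error = 0.0014
tightness: 0.0014 against a bound of 0.2711 (unrounded ratio ≈ 0.0050)

0.0014
0.2711


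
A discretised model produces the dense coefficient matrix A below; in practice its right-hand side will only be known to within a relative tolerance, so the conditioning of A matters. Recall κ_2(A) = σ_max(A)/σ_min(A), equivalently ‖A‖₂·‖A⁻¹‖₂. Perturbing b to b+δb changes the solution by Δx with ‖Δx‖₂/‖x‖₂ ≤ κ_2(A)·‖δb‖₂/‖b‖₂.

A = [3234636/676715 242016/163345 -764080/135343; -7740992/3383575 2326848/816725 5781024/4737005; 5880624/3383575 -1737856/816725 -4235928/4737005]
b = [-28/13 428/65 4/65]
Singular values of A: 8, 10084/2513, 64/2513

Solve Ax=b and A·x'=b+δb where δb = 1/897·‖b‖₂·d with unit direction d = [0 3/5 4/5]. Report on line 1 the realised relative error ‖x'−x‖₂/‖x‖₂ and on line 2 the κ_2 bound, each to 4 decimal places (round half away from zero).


σ_max = 8, σ_min = 64/2513
κ = σ_max/σ_min = 8/(64/2513) = 314.1250
worst-case relative error ≤ 314.1250 × 1/897 = 0.3502
solve Ax = b  →  x = [108.6386 44.9345 104.1558]
2-norm of b is 6.9282; of x, 157.0665
Δx = A⁻¹·δb where δb = 1/897·6.9282·d; ‖Δx‖ = 0.3033
dividing the unrounded norms, ‖Δx‖/‖x‖ = 0.0019
realised/bound (from unrounded values) ≈ 0.0055

0.0019
0.3502


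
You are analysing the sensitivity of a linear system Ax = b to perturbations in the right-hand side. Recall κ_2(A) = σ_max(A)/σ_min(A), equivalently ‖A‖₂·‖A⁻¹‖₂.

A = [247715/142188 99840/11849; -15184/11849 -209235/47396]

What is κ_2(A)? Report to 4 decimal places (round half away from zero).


30.6000

form AᵀA = [327205801/69956496 9879740/485809; 9879740/485809 703348425/7772944] with trace 1980173/20808 and determinant 714025/73984
char-poly roots: 1521/16 and 4225/41616
κ = σ_max/σ_min = (39/4)/(65/204) = 30.6000


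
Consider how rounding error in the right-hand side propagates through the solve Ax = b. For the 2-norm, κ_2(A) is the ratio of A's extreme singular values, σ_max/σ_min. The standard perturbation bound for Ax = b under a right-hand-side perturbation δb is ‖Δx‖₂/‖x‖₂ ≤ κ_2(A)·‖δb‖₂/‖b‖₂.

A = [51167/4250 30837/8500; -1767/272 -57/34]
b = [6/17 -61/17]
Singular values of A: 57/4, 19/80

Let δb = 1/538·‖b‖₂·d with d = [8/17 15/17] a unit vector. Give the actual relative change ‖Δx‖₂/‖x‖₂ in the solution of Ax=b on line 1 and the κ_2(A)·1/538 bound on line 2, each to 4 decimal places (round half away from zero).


0.0022
0.1115

largest singular value 57/4, smallest 19/80
κ = σ_max/σ_min = (57/4)/(19/80) = 60.0000
κ_2(A)·‖δb‖/‖b‖ = 0.1115
solve Ax = b  →  x = [3.6716 -12.0870]
‖b‖ = 3.6056, ‖x‖ = 12.6324
Δx = A⁻¹·δb where δb = 1/538·3.6056·d; ‖Δx‖ = 0.0282
relative error = 0.0022
realised/bound (from unrounded values) ≈ 0.0200


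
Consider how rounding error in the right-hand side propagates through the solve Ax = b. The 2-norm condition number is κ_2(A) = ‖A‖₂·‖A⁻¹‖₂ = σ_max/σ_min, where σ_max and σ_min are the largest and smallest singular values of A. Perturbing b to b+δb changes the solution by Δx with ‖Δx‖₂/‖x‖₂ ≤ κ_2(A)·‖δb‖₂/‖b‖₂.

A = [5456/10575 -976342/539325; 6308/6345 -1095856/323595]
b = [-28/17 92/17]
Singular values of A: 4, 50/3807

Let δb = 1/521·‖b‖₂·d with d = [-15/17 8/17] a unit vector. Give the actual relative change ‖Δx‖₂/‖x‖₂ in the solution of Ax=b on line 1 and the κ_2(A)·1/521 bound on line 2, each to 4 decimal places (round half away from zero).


from the listed singular values, σ₁ = 4, σ_n = 50/3807
κ = σ_max/σ_min = 4/(50/3807) = 304.5600
bound on ‖Δx‖/‖x‖: κ·ε = 304.5600·1/521 = 0.5846
solve Ax = b  →  x = [292.6576 84.3168]
2-norm of b is 5.6569; of x, 304.5616
Δx = A⁻¹·δb where δb = 1/521·5.6569·d; ‖Δx‖ = 0.8267
relative error = 0.0027
realised/bound (from unrounded values) ≈ 0.0046

0.0027
0.5846


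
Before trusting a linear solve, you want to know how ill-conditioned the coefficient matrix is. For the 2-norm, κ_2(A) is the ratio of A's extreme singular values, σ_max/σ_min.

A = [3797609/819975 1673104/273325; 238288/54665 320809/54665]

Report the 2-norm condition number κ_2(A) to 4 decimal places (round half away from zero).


AᵀA = [32339592841/799475625 14372372096/266491875; 14372372096/266491875 6387916001/88830625]; tr = 3593233474/31979025, det = 7890481/31979025
λ_max, λ_min = (3593233474/31979025 ± √12910317479117464576/1022658039950625)/2 = 2809/25, 2809/1279161
σ_max=√(2809/25)=(53/5), σ_min=√(2809/1279161)=(53/1131) → κ = 226.2000

226.2000


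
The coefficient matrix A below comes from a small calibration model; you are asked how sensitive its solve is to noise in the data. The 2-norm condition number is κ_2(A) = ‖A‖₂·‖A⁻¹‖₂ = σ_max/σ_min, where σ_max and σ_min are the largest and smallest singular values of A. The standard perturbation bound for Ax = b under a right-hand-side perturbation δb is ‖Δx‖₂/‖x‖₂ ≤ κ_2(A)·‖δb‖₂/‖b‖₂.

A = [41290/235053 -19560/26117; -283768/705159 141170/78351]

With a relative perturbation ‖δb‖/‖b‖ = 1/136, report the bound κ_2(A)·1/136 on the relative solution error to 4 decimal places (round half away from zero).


AᵀA = [567266596/2942303049 -280048640/326922561; -280048640/326922561 138297700/36324729]; tr = 7001416/1750329, det = 400/1750329
λ_max, λ_min = (7001416/1750329 ± √49017025478656/3063651608241)/2 = 4, 100/1750329
so κ_2 = √(4 / (100/1750329)) = 264.6000
bound on ‖Δx‖/‖x‖: κ·ε = 264.6000·1/136 = 1.9456

1.9456


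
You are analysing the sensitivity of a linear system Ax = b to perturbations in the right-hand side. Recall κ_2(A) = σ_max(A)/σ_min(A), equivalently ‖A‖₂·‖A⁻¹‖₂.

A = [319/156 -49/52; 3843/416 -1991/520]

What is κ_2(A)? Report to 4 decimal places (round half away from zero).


AᵀA = [139430545/1557504 -24204719/648960; -24204719/648960 4204181/270400]; tr = 24208081/230400, det = 2825761/3686400
char-poly roots: 1681/16 and 1681/230400
κ_2(A) = √(λ_max/λ_min) = √((1681/16) / (1681/230400)) = 120.0000

120.0000


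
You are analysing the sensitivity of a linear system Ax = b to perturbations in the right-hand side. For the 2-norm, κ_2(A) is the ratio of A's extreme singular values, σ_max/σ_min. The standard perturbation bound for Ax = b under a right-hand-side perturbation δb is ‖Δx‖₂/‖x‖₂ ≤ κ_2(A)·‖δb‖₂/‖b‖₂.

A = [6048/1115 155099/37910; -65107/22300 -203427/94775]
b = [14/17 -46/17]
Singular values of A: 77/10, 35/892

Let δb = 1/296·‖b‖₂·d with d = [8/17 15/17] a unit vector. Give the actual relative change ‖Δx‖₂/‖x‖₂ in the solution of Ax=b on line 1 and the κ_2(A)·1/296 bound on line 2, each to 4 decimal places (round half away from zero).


largest singular value 77/10, smallest 35/892
κ_2(A) = (77/10) / (35/892) = 196.2400
bound on ‖Δx‖/‖x‖: κ·ε = 196.2400·1/296 = 0.6630
solve Ax = b  →  x = [30.7906 -40.6213]
2-norm of b is 2.8284; of x, 50.9721
with δb = [0.0045 0.0084], A·Δx = δb → ‖Δx‖ = 0.2435
realised ‖Δx‖/‖x‖ = 0.0048
so the bound overstates the realised error by a factor of ≈ 138.7644 (computed from the unrounded values)

0.0048
0.6630


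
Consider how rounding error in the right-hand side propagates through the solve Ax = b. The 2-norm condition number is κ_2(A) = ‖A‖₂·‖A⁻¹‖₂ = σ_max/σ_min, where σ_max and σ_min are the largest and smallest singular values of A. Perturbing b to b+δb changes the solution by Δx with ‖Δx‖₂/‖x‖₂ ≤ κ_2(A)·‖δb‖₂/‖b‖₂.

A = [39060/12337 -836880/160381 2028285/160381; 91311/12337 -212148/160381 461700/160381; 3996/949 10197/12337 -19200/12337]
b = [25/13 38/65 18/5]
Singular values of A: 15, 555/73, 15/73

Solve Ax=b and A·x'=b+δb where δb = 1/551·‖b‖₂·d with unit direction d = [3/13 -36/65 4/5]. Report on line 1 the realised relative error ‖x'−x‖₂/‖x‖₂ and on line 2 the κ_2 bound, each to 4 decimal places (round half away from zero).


largest singular value 15, smallest 15/73
condition number: 15 ÷ (15/73) = 73.0000
κ_2(A)·‖δb‖/‖b‖ = 0.1325
solve Ax = b  →  x = [0.2941 13.4685 5.6356]
2-norm of b is 4.1231; of x, 14.6030
with δb = [0.0017 -0.0041 0.0060], A·Δx = δb → ‖Δx‖ = 0.0364
realised ‖Δx‖/‖x‖ = 0.0025
tightness: 0.0025 against a bound of 0.1325 (unrounded ratio ≈ 0.0188)

0.0025
0.1325


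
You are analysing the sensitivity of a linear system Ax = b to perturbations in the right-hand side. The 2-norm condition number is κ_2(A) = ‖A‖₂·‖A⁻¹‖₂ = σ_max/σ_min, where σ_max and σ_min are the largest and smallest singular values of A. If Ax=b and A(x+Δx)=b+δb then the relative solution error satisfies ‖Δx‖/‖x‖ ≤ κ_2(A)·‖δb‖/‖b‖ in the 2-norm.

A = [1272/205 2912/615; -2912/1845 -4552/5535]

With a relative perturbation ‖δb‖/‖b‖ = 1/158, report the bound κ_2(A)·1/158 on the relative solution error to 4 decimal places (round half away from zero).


0.1709

form AᵀA = [83008/2025 186368/6075; 186368/6075 420928/18225] with trace 46720/729 and determinant 4096/729
λ_max, λ_min = (46720/729 ± √2170814464/531441)/2 = 64, 64/729
κ_2(A) = √(λ_max/λ_min) = √(64 / (64/729)) = 27.0000
perturbation bound = 27.0000·1/158 = 0.1709


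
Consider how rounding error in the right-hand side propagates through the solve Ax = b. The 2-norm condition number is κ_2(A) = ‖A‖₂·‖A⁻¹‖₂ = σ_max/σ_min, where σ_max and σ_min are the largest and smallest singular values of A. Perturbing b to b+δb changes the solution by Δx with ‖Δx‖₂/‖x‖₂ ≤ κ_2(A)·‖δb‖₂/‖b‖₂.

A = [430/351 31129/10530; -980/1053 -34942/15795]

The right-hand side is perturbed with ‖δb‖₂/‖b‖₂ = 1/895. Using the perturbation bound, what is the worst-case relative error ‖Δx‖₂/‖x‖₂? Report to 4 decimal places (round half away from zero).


form AᵀA = [2624500/1108809 18895555/3326427; 18895555/3326427 544196209/39917124] with trace 3779161/236196 and determinant 100/59049
solving λ² − 3779161/236196·λ + 100/59049 = 0 gives λ = 16, 25/236196
κ_2(A) = √(λ_max/λ_min) = √(16 / (25/236196)) = 388.8000
worst-case relative error ≤ 388.8000 × 1/895 = 0.4344

0.4344


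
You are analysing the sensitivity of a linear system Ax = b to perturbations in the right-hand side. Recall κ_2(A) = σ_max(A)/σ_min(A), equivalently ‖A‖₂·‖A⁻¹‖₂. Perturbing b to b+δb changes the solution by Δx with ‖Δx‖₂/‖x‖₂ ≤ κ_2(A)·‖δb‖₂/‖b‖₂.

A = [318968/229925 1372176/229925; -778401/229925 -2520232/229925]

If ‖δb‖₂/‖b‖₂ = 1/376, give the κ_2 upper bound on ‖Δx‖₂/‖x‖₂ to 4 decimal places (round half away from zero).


AᵀA = [97944457/7317025 332101224/7317025; 332101224/7317025 1139714368/7317025]; tr = 49506353/292681, det = 7311616/292681
λ_max, λ_min = (49506353/292681 ± √2442319103030625/85662167761)/2 = 169, 43264/292681
κ = σ_max/σ_min = 13/(208/541) = 33.8125
bound on ‖Δx‖/‖x‖: κ·ε = 33.8125·1/376 = 0.0899

0.0899


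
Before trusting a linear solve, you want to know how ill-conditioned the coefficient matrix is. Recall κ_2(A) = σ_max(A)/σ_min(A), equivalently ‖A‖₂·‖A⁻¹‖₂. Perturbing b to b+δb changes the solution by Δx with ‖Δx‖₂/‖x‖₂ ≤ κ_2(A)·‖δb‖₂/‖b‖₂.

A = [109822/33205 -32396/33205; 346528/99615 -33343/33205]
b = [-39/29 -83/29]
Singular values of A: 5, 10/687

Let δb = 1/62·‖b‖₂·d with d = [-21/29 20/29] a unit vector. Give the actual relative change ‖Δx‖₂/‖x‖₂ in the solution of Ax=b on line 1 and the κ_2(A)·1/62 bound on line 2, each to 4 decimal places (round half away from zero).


0.0510
5.5403

largest singular value 5, smallest 10/687
κ = σ_max/σ_min = 5/(10/687) = 343.5000
perturbation bound = 343.5000·1/62 = 5.5403
solve Ax = b  →  x = [-19.8120 -65.7840]
‖b‖ = 3.1623, ‖x‖ = 68.7026
with δb = [-0.0369 0.0352], A·Δx = δb → ‖Δx‖ = 3.5040
dividing the unrounded norms, ‖Δx‖/‖x‖ = 0.0510
tightness: 0.0510 against a bound of 5.5403 (unrounded ratio ≈ 0.0092)


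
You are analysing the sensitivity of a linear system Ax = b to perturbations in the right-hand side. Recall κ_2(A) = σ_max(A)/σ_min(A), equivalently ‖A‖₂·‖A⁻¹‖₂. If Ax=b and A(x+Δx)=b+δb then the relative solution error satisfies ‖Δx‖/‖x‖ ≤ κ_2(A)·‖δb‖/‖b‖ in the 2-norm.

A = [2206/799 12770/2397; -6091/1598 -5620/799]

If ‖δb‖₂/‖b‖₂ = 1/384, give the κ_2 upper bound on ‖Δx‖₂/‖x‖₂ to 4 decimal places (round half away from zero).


0.2938

M = AᵀA = [56566025/2553604 79517750/1915203; 79517750/1915203 447332500/5745609]. tr(M)=7953025/79524, det(M)=15625/19881
solving λ² − 7953025/79524·λ + 15625/19881 = 0 gives λ = 100, 625/79524
σ_max=√100=10, σ_min=√(625/79524)=(25/282) → κ = 112.8000
bound on ‖Δx‖/‖x‖: κ·ε = 112.8000·1/384 = 0.2938


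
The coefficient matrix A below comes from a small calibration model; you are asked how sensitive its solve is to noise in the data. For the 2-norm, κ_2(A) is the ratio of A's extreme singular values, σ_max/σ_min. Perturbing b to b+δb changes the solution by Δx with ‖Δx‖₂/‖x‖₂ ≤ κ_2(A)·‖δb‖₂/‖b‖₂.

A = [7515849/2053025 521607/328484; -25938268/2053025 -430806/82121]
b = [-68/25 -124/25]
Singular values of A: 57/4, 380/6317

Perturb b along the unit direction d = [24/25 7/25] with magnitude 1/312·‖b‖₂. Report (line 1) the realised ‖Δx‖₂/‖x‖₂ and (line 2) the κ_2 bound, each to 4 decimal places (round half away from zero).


0.0045
0.7593

largest singular value 57/4, smallest 380/6317
κ_2(A) = (57/4) / (380/6317) = 236.8875
worst-case relative error ≤ 236.8875 × 1/312 = 0.7593
solve Ax = b  →  x = [25.8340 -61.2718]
‖b‖₂ = 5.6569 and ‖x‖₂ = 66.4953
re-solving with b+δb shifts x by Δx of norm 0.3014
relative error = 0.0045
tightness: 0.0045 against a bound of 0.7593 (unrounded ratio ≈ 0.0060)


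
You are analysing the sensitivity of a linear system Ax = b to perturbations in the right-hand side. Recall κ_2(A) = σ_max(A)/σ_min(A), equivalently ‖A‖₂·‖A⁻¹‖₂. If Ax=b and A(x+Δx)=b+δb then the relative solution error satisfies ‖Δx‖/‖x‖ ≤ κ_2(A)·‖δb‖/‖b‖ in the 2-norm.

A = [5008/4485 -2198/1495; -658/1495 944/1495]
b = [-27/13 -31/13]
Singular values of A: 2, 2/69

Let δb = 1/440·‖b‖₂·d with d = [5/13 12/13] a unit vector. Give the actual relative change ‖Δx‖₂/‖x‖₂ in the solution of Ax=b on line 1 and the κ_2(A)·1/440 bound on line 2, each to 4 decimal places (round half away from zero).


0.0024
0.1568

σ_max = 2, σ_min = 2/69
condition number: 2 ÷ (2/69) = 69.0000
bound on ‖Δx‖/‖x‖: κ·ε = 69.0000·1/440 = 0.1568
solve Ax = b  →  x = [-83.1000 -61.7000]
‖b‖ = 3.1623, ‖x‖ = 103.5012
re-solving with b+δb shifts x by Δx of norm 0.2480
realised ‖Δx‖/‖x‖ = 0.0024
tightness: 0.0024 against a bound of 0.1568 (unrounded ratio ≈ 0.0153)


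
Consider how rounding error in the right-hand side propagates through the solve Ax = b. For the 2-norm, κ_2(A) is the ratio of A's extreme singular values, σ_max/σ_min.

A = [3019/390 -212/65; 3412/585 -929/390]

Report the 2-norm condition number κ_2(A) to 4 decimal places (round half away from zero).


189.0000

AᵀA = [5143849/54756 -178600/4563; -178600/4563 99241/6084]; tr = 17861/162, det = 49/144
λ_max, λ_min = (17861/162 ± √79744900/6561)/2 = 441/4, 1/324
κ = σ_max/σ_min = (21/2)/(1/18) = 189.0000


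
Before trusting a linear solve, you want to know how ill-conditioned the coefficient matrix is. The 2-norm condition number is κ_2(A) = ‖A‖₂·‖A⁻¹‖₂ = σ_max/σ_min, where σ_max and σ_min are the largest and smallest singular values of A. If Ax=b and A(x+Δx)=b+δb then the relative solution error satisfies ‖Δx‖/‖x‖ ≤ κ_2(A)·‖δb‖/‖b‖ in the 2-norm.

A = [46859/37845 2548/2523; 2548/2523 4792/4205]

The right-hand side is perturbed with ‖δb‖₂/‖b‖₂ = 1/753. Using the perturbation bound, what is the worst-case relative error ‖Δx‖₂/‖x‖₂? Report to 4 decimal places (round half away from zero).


M = AᵀA = [4347841/1703025 272636/113535; 272636/113535 438736/189225]. tr(M)=1973/405, det(M)=7744/50625
char-poly roots: 121/25 and 64/2025
so κ_2 = √((121/25) / (64/2025)) = 12.3750
bound on ‖Δx‖/‖x‖: κ·ε = 12.3750·1/753 = 0.0164

0.0164


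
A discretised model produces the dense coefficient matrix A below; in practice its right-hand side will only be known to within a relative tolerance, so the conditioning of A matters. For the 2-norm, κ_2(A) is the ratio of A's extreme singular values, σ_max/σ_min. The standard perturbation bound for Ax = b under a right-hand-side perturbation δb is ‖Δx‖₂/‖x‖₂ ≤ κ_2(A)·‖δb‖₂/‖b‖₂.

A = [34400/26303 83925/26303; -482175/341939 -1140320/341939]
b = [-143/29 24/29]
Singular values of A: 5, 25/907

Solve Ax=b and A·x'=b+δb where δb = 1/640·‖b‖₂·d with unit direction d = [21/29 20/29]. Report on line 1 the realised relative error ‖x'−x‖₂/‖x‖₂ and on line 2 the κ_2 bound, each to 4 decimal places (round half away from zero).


0.0026
0.2834

from the listed singular values, σ₁ = 5, σ_n = 25/907
κ_2(A) = 5 / (25/907) = 181.4000
worst-case relative error ≤ 181.4000 × 1/640 = 0.2834
solve Ax = b  →  x = [100.1600 -42.6000]
2-norm of b is 5.0000; of x, 108.8429
re-solving with b+δb shifts x by Δx of norm 0.2834
realised ‖Δx‖/‖x‖ = 0.0026
tightness: 0.0026 against a bound of 0.2834 (unrounded ratio ≈ 0.0092)


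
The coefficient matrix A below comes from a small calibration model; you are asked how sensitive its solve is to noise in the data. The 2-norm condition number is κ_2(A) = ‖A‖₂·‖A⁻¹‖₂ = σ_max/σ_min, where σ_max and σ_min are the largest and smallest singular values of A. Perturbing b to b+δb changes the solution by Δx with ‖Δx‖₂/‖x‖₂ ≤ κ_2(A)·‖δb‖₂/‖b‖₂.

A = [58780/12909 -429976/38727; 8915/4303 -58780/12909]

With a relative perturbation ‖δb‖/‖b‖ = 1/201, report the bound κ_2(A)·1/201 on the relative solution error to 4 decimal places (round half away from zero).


0.3705

AᵀA = [24676825/986049 -177456820/2958147; -177456820/2958147 1277959504/8874441]; tr = 1500050929/8874441, det = 45697600/8874441
λ_max, λ_min = (1500050929/8874441 ± √2248530626973596641/78755703062481)/2 = 169, 270400/8874441
so κ_2 = √(169 / (270400/8874441)) = 74.4750
worst-case relative error ≤ 74.4750 × 1/201 = 0.3705


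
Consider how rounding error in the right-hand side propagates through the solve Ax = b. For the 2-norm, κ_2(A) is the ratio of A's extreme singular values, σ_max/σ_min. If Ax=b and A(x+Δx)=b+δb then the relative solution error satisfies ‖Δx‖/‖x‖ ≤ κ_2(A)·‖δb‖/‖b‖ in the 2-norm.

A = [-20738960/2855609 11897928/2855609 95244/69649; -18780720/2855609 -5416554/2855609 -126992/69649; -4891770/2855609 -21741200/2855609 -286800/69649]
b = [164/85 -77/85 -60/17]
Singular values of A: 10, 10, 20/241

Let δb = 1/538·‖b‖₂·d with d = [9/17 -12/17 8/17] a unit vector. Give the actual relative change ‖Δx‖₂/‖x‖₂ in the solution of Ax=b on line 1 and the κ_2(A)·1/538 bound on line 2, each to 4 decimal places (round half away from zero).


0.2240
0.2240

from the listed singular values, σ₁ = 10, σ_n = 20/241
κ_2(A) = 10 / (20/241) = 120.5000
bound on ‖Δx‖/‖x‖: κ·ε = 120.5000·1/538 = 0.2240
solve Ax = b  →  x = [-0.0201 0.3663 0.1882]
‖b‖₂ = 4.1231 and ‖x‖₂ = 0.4123
Δx = A⁻¹·δb where δb = 1/538·4.1231·d; ‖Δx‖ = 0.0923
realised ‖Δx‖/‖x‖ = 0.2240
realised/bound = 1 exactly: the bound is attained for this b and d


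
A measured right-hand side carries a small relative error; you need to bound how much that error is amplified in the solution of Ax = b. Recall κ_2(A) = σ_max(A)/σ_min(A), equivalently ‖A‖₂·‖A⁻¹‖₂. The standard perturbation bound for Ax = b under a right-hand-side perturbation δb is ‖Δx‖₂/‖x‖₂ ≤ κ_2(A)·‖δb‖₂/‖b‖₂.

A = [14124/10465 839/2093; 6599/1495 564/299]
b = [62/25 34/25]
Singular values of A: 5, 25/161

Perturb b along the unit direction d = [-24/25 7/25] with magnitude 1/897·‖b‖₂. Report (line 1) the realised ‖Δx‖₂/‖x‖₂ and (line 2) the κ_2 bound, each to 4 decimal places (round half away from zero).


0.0016
0.0359

largest singular value 5, smallest 25/161
κ = σ_max/σ_min = 5/(25/161) = 32.2000
κ_2(A)·‖δb‖/‖b‖ = 0.0359
solve Ax = b  →  x = [5.3231 -11.7354]
‖b‖₂ = 2.8284 and ‖x‖₂ = 12.8862
re-solving with b+δb shifts x by Δx of norm 0.0203
realised ‖Δx‖/‖x‖ = 0.0016
so the bound overstates the realised error by a factor of ≈ 22.7798 (computed from the unrounded values)


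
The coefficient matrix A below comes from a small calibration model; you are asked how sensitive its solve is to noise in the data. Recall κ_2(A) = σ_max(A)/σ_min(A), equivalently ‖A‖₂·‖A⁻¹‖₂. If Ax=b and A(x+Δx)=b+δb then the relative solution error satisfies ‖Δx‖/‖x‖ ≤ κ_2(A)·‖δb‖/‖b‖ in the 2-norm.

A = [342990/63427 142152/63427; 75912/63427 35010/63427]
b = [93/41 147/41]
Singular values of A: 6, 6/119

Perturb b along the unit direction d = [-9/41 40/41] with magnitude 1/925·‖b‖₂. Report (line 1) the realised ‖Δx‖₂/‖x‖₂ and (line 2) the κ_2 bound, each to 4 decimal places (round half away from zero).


σ_max = 6, σ_min = 6/119
κ = σ_max/σ_min = 6/(6/119) = 119.0000
perturbation bound = 119.0000·1/925 = 0.1286
solve Ax = b  →  x = [-22.4231 55.1154]
‖b‖₂ = 4.2426 and ‖x‖₂ = 59.5021
δb = ε·‖b‖·d = [-0.0010 0.0045]; solving A·Δx = δb gives ‖Δx‖ = 0.0910
relative error = 0.0015
tightness: 0.0015 against a bound of 0.1286 (unrounded ratio ≈ 0.0119)

0.0015
0.1286


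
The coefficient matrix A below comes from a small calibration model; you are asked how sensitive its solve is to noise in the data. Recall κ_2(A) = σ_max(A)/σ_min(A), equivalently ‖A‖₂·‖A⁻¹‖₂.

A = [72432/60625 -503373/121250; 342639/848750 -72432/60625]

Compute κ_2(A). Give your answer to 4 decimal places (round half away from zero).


AᵀA = [1833111729/1152602500 -224032176/41164375; -224032176/41164375 438991929/23522500]; tr = 18674973/922082, det = 455625/7376656
eigenvalues of AᵀA: λ = (tr ± √(tr²−4·det))/2 = 81/4, 5625/1844164
σ_max=√(81/4)=(9/2), σ_min=√(5625/1844164)=(75/1358) → κ = 81.4800

81.4800


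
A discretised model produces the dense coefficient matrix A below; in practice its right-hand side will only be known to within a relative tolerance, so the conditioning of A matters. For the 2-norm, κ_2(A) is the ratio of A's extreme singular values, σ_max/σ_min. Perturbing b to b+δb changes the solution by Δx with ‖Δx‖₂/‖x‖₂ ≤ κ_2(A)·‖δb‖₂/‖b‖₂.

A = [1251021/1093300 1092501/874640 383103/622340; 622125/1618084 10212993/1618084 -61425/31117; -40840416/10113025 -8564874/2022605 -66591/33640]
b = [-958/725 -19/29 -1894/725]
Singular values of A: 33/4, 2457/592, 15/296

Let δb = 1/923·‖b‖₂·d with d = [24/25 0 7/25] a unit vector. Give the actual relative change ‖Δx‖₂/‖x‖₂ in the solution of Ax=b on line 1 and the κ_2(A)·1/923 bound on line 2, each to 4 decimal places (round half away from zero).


0.0016
0.1764

from the listed singular values, σ₁ = 33/4, σ_n = 15/296
κ_2(A) = (33/4) / (15/296) = 162.8000
bound on ‖Δx‖/‖x‖: κ·ε = 162.8000·1/923 = 0.1764
solve Ax = b  →  x = [25.4934 -10.4909 -28.2470]
‖b‖₂ = 3.0000 and ‖x‖₂ = 39.4698
Δx = A⁻¹·δb where δb = 1/923·3.0000·d; ‖Δx‖ = 0.0641
relative error = 0.0016
so the bound overstates the realised error by a factor of ≈ 108.5419 (computed from the unrounded values)


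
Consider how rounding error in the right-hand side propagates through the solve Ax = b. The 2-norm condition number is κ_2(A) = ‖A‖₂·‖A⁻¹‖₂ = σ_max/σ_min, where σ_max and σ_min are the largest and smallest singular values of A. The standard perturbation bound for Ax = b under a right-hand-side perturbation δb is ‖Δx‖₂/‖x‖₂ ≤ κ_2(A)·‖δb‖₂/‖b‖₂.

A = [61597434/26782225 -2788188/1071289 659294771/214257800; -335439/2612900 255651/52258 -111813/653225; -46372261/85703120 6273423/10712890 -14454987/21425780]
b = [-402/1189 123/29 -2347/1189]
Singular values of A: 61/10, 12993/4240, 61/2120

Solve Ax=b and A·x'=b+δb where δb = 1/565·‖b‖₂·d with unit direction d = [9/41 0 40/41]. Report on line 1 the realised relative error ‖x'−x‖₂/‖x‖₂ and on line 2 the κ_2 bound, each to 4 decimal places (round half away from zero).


σ_max = 61/10, σ_min = 61/2120
condition number: (61/10) ÷ (61/2120) = 212.0000
worst-case relative error ≤ 212.0000 × 1/565 = 0.3752
solve Ax = b  →  x = [55.9860 0.8946 -41.1990]
2-norm of b is 4.6904; of x, 69.5168
re-solving with b+δb shifts x by Δx of norm 0.2885
realised ‖Δx‖/‖x‖ = 0.0042
tightness: 0.0042 against a bound of 0.3752 (unrounded ratio ≈ 0.0111)

0.0042
0.3752


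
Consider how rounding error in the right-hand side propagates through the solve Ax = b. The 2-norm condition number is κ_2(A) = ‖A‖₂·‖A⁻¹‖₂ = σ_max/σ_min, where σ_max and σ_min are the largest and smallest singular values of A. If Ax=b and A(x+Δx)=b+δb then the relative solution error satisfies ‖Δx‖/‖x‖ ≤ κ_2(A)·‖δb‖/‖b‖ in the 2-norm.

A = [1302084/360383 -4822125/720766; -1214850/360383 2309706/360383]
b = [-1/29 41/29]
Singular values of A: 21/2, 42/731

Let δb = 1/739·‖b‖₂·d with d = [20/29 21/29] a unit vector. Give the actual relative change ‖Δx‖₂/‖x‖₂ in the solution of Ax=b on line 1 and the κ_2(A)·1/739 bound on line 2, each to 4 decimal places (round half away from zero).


largest singular value 21/2, smallest 42/731
κ = σ_max/σ_min = (21/2)/(42/731) = 182.7500
perturbation bound = 182.7500·1/739 = 0.2473
solve Ax = b  →  x = [15.3123 8.2745]
‖b‖₂ = 1.4142 and ‖x‖₂ = 17.4050
δb = ε·‖b‖·d = [0.0013 0.0014]; solving A·Δx = δb gives ‖Δx‖ = 0.0333
realised ‖Δx‖/‖x‖ = 0.0019
realised/bound (from unrounded values) ≈ 0.0077

0.0019
0.2473


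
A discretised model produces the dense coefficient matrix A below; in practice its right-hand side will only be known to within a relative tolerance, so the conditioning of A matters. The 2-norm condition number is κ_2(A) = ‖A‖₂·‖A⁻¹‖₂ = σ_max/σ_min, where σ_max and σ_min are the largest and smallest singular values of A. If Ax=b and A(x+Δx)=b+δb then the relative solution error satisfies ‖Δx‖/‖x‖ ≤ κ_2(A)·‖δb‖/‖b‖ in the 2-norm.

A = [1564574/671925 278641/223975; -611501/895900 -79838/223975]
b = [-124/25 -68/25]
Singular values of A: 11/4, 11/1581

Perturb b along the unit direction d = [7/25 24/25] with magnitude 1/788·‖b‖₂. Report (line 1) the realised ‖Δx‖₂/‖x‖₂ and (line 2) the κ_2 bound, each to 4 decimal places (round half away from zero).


from the listed singular values, σ₁ = 11/4, σ_n = 11/1581
κ_2(A) = (11/4) / (11/1581) = 395.2500
bound on ‖Δx‖/‖x‖: κ·ε = 395.2500·1/788 = 0.5016
solve Ax = b  →  x = [269.2620 -507.9572]
2-norm of b is 5.6569; of x, 574.9109
re-solving with b+δb shifts x by Δx of norm 1.0318
dividing the unrounded norms, ‖Δx‖/‖x‖ = 0.0018
realised/bound (from unrounded values) ≈ 0.0036

0.0018
0.5016


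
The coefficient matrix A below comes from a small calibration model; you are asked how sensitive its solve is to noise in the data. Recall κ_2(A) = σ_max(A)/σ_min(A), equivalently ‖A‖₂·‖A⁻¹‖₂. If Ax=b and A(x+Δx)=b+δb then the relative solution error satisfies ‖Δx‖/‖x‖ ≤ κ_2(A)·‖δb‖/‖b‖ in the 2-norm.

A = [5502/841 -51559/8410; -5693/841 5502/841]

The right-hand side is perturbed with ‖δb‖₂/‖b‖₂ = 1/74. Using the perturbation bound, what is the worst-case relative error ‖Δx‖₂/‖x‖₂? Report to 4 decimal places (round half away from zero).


1.7568

form AᵀA = [74533/841 -354879/4205; -354879/4205 6760441/84100] with trace 16901/100 and determinant 169/100
char-poly roots: 169 and 1/100
so κ_2 = √(169 / (1/100)) = 130.0000
bound on ‖Δx‖/‖x‖: κ·ε = 130.0000·1/74 = 1.7568


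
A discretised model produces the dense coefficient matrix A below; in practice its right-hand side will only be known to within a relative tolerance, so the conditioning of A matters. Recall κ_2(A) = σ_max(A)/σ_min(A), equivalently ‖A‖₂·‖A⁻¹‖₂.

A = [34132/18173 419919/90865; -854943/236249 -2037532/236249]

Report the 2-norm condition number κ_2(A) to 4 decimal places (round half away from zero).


213.8000

form AᵀA = [3210420145/193126609 38519345088/965633045; 38519345088/965633045 462244009081/4828165225] with trace 3210085874/28569025 and determinant 7890481/28569025
λ_max, λ_min = (3210085874/28569025 ± √10303749625058539776/816189189450625)/2 = 2809/25, 2809/1142761
κ = σ_max/σ_min = (53/5)/(53/1069) = 213.8000


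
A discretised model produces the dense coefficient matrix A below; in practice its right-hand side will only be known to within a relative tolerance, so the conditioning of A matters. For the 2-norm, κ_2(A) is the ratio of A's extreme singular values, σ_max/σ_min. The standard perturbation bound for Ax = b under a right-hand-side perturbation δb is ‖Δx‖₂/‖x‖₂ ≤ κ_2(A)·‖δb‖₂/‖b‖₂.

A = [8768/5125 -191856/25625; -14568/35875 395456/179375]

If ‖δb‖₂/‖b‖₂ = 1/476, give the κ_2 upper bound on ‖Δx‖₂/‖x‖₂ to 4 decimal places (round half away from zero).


form AᵀA = [6366784/2059225 -141101568/10296125; -141101568/10296125 3136020736/51480625] with trace 1960256/30625 and determinant 16384/30625
solving λ² − 1960256/30625·λ + 16384/30625 = 0 gives λ = 64, 256/30625
so κ_2 = √(64 / (256/30625)) = 87.5000
perturbation bound = 87.5000·1/476 = 0.1838

0.1838


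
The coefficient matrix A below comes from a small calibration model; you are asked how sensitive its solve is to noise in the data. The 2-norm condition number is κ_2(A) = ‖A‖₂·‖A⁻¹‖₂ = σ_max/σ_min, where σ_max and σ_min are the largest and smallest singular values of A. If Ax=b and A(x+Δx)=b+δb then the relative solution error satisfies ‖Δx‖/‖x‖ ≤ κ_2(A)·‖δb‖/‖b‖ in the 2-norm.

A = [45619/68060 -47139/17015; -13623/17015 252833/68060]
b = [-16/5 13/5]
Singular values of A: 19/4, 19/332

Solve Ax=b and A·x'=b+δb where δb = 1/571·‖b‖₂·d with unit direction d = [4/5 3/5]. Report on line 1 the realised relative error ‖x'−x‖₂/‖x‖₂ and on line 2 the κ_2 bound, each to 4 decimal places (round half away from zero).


0.0072
0.1454

largest singular value 19/4, smallest 19/332
κ_2(A) = (19/4) / (19/332) = 83.0000
κ_2(A)·‖δb‖/‖b‖ = 0.1454
solve Ax = b  →  x = [-17.2323 -3.0141]
2-norm of b is 4.1231; of x, 17.4940
δb = ε·‖b‖·d = [0.0058 0.0043]; solving A·Δx = δb gives ‖Δx‖ = 0.1262
realised ‖Δx‖/‖x‖ = 0.0072
so the bound overstates the realised error by a factor of ≈ 20.1538 (computed from the unrounded values)


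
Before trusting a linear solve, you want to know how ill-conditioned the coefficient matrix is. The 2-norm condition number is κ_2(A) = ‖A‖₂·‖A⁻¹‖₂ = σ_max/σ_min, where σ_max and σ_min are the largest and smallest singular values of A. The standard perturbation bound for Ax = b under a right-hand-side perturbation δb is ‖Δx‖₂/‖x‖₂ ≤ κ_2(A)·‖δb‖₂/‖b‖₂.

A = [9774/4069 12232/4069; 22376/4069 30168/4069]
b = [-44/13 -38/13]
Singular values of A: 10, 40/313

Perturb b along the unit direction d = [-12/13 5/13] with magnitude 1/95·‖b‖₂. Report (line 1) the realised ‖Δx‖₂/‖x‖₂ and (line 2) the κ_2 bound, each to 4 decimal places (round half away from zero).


0.0235
0.8237

σ_max = 10, σ_min = 40/313
condition number: 10 ÷ (40/313) = 78.2500
κ_2(A)·‖δb‖/‖b‖ = 0.8237
solve Ax = b  →  x = [-12.7600 9.0700]
‖b‖ = 4.4721, ‖x‖ = 15.6551
with δb = [-0.0435 0.0181], A·Δx = δb → ‖Δx‖ = 0.3684
dividing the unrounded norms, ‖Δx‖/‖x‖ = 0.0235
realised/bound (from unrounded values) ≈ 0.0286


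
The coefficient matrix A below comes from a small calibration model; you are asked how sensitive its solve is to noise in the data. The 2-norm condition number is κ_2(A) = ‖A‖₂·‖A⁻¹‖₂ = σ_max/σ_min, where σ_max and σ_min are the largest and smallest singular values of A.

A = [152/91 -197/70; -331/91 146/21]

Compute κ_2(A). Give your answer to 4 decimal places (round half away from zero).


form AᵀA = [785/49 -22042/735; -22042/735 2480881/44100] with trace 3187381/44100 and determinant 83521/44100
char-poly roots: 289/4 and 289/11025
κ_2(A) = √(λ_max/λ_min) = √((289/4) / (289/11025)) = 52.5000

52.5000


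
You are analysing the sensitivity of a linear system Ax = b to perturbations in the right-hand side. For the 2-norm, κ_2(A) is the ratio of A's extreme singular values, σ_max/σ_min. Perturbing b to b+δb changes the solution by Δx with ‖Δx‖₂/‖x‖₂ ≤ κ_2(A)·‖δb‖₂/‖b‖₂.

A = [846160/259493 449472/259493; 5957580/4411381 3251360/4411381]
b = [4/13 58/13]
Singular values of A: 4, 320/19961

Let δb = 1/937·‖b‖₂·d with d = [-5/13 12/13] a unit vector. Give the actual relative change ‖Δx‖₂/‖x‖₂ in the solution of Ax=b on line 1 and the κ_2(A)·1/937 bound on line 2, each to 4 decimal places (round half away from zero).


σ_max = 4, σ_min = 320/19961
κ = σ_max/σ_min = 4/(320/19961) = 249.5125
κ_2(A)·‖δb‖/‖b‖ = 0.2663
solve Ax = b  →  x = [-116.9765 220.3934]
2-norm of b is 4.4721; of x, 249.5130
with δb = [-0.0018 0.0044], A·Δx = δb → ‖Δx‖ = 0.2977
realised ‖Δx‖/‖x‖ = 0.0012
so the bound overstates the realised error by a factor of ≈ 223.1712 (computed from the unrounded values)

0.0012
0.2663


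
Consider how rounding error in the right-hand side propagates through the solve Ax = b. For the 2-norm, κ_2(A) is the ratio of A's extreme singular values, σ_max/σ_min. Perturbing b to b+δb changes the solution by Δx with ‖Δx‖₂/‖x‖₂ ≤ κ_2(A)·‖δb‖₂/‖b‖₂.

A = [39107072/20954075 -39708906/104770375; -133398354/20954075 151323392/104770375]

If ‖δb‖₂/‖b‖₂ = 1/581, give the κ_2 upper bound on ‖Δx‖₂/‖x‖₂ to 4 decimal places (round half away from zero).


0.2815

M = AᵀA = [30919174288516/702517214569 -34782704736768/3512586072845; -34782704736768/3512586072845 39160905891364/17562930364225]. tr(M)=483129246344/10447906225, det(M)=33408400/417916249
eigenvalues of AᵀA: λ = (tr ± √(tr²−4·det))/2 = 1156/25, 722500/417916249
κ = σ_max/σ_min = (34/5)/(850/20443) = 163.5440
worst-case relative error ≤ 163.5440 × 1/581 = 0.2815
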